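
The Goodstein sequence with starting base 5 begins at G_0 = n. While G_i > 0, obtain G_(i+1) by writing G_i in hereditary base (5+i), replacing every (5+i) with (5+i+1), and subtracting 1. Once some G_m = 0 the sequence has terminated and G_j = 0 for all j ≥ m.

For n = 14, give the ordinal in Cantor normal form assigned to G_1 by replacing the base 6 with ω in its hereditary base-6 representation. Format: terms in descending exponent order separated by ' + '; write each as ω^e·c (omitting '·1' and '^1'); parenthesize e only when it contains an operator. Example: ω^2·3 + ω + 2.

ω·2 + 3

G_0=14  [base 5] 2·5 + 4  →[5↦6]→  2·6 + 4 = 16  −1 ⇒ G_1=15
G_1=15  [base 6] 2·6 + 3  →[6↦7]→  2·7 + 3 = 17  −1 ⇒ G_2=16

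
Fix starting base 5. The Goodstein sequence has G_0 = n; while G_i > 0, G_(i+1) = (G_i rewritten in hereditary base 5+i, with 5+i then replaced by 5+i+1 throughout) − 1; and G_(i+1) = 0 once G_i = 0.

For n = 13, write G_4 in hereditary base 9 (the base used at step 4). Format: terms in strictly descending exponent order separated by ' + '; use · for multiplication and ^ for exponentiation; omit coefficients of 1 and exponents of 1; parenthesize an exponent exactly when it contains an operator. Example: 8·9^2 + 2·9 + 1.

9 + 8

step 0: 13 = 2·5 + 3; sub 6 for 5: 2·6 + 3; = 15; G_1 = 15−1 = 14
step 1: 14 = 2·6 + 2; sub 7 for 6: 2·7 + 2; = 16; G_2 = 16−1 = 15
step 2: 15 = 2·7 + 1; sub 8 for 7: 2·8 + 1; = 17; G_3 = 17−1 = 16
step 3: 16 = 2·8; sub 9 for 8: 2·9; = 18; G_4 = 18−1 = 17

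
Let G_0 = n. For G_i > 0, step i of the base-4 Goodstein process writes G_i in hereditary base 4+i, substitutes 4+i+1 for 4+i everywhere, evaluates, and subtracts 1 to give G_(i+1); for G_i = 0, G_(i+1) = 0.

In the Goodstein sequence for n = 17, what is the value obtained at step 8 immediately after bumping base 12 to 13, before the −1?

63

step 0: 17 = 4^2 + 1; sub 5 for 4: 5^2 + 1; = 26; G_1 = 26−1 = 25
step 1: 25 = 5^2; sub 6 for 5: 6^2; = 36; G_2 = 36−1 = 35
step 2: 35 = 5·6 + 5; sub 7 for 6: 5·7 + 5; = 40; G_3 = 40−1 = 39
step 3: 39 = 5·7 + 4; sub 8 for 7: 5·8 + 4; = 44; G_4 = 44−1 = 43
step 4: 43 = 5·8 + 3; sub 9 for 8: 5·9 + 3; = 48; G_5 = 48−1 = 47
step 5: 47 = 5·9 + 2; sub 10 for 9: 5·10 + 2; = 52; G_6 = 52−1 = 51
step 6: 51 = 5·10 + 1; sub 11 for 10: 5·11 + 1; = 56; G_7 = 56−1 = 55
step 7: 55 = 5·11; sub 12 for 11: 5·12; = 60; G_8 = 60−1 = 59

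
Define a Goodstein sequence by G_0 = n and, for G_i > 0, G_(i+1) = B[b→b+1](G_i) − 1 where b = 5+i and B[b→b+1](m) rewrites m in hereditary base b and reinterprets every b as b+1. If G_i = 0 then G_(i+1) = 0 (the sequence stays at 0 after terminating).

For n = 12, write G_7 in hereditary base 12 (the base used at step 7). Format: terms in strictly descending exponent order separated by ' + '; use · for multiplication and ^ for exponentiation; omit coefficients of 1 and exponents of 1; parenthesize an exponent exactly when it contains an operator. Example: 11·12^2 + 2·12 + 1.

12 + 3

G_0=12  [base 5] 2·5 + 2  →[5↦6]→  2·6 + 2 = 14  −1 ⇒ G_1=13
G_1=13  [base 6] 2·6 + 1  →[6↦7]→  2·7 + 1 = 15  −1 ⇒ G_2=14
G_2=14  [base 7] 2·7  →[7↦8]→  2·8 = 16  −1 ⇒ G_3=15
G_3=15  [base 8] 8 + 7  →[8↦9]→  9 + 7 = 16  −1 ⇒ G_4=15
G_4=15  [base 9] 9 + 6  →[9↦10]→  10 + 6 = 16  −1 ⇒ G_5=15
G_5=15  [base 10] 10 + 5  →[10↦11]→  11 + 5 = 16  −1 ⇒ G_6=15
G_6=15  [base 11] 11 + 4  →[11↦12]→  12 + 4 = 16  −1 ⇒ G_7=15
G_7=15  [base 12] 12 + 3  →[12↦13]→  13 + 3 = 16  −1 ⇒ G_8=15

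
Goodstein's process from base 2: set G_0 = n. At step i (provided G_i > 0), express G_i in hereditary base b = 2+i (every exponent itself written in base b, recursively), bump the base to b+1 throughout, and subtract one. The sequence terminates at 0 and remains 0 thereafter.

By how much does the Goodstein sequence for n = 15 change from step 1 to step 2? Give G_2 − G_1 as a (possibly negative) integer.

step 0: 15 = 2^(2 + 1) + 2^2 + 2 + 1; sub 3 for 2: 3^(3 + 1) + 3^3 + 3 + 1; = 112; G_1 = 112−1 = 111
step 1: 111 = 3^(3 + 1) + 3^3 + 3; sub 4 for 3: 4^(4 + 1) + 4^4 + 4; = 1284; G_2 = 1284−1 = 1283

1172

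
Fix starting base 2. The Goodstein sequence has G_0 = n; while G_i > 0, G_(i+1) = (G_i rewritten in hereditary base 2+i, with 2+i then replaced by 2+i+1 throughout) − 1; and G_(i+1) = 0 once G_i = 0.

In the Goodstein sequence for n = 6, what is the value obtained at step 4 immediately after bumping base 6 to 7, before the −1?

i=0: 6 = 2^2 + 2 (b=2); 2→3: 3^3 + 3 = 30; 30−1 = 29
i=1: 29 = 3^3 + 2 (b=3); 3→4: 4^4 + 2 = 258; 258−1 = 257
i=2: 257 = 4^4 + 1 (b=4); 4→5: 5^5 + 1 = 3126; 3126−1 = 3125
i=3: 3125 = 5^5 (b=5); 5→6: 6^6 = 46656; 46656−1 = 46655
i=4: 46655 = 5·6^5 + 5·6^4 + 5·6^3 + 5·6^2 + 5·6 + 5 (b=6); 6→7: 5·7^5 + 5·7^4 + 5·7^3 + 5·7^2 + 5·7 + 5 = 98040; 98040−1 = 98039

98040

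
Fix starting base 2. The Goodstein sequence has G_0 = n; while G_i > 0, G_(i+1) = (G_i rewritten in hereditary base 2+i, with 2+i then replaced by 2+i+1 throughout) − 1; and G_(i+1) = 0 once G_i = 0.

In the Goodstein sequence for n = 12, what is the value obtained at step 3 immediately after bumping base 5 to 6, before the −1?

(0) 12|_2 = 2^(2 + 1) + 2^2 ↦ 3^(3 + 1) + 3^3|_3 = 108 ⇒ 107
(1) 107|_3 = 3^(3 + 1) + 2·3^2 + 2·3 + 2 ↦ 4^(4 + 1) + 2·4^2 + 2·4 + 2|_4 = 1066 ⇒ 1065
(2) 1065|_4 = 4^(4 + 1) + 2·4^2 + 2·4 + 1 ↦ 5^(5 + 1) + 2·5^2 + 2·5 + 1|_5 = 15686 ⇒ 15685
(3) 15685|_5 = 5^(5 + 1) + 2·5^2 + 2·5 ↦ 6^(6 + 1) + 2·6^2 + 2·6|_6 = 280020 ⇒ 280019

280020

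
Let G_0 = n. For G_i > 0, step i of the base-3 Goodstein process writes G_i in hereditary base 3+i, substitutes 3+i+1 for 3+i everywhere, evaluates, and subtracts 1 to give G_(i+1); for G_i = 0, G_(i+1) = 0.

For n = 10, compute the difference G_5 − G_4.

3

base 3: 10 = 3^2 + 1; at 4: 4^2 + 1 = 17; next = 16
base 4: 16 = 4^2; at 5: 5^2 = 25; next = 24
base 5: 24 = 4·5 + 4; at 6: 4·6 + 4 = 28; next = 27
base 6: 27 = 4·6 + 3; at 7: 4·7 + 3 = 31; next = 30
base 7: 30 = 4·7 + 2; at 8: 4·8 + 2 = 34; next = 33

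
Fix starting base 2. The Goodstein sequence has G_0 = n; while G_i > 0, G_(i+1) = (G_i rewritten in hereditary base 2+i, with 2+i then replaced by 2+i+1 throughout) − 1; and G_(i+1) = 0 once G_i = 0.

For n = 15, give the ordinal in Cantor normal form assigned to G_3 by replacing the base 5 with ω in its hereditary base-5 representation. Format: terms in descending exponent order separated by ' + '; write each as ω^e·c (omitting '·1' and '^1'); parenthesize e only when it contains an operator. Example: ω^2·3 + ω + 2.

15 —HB2→ 2^(2 + 1) + 2^2 + 2 + 1 —bump→ 3^(3 + 1) + 3^3 + 3 + 1 = 112 —(−1)→ 111
111 —HB3→ 3^(3 + 1) + 3^3 + 3 —bump→ 4^(4 + 1) + 4^4 + 4 = 1284 —(−1)→ 1283
1283 —HB4→ 4^(4 + 1) + 4^4 + 3 —bump→ 5^(5 + 1) + 5^5 + 3 = 18753 —(−1)→ 18752
18752 —HB5→ 5^(5 + 1) + 5^5 + 2 —bump→ 6^(6 + 1) + 6^6 + 2 = 326594 —(−1)→ 326593

ω^(ω + 1) + ω^ω + 2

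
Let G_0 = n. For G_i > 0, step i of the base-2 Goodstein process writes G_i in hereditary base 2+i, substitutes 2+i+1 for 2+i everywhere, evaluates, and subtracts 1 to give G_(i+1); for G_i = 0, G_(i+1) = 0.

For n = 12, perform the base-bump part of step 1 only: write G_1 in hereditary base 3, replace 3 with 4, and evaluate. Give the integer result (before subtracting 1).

i=0: 12 = 2^(2 + 1) + 2^2 (b=2); 2→3: 3^(3 + 1) + 3^3 = 108; 108−1 = 107
i=1: 107 = 3^(3 + 1) + 2·3^2 + 2·3 + 2 (b=3); 3→4: 4^(4 + 1) + 2·4^2 + 2·4 + 2 = 1066; 1066−1 = 1065

1066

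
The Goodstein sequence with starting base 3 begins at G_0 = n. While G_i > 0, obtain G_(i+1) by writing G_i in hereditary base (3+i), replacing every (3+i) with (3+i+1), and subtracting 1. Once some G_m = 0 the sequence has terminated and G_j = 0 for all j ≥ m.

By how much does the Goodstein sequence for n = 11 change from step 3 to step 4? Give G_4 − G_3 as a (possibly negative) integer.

11 —HB3→ 3^2 + 2 —bump→ 4^2 + 2 = 18 —(−1)→ 17
17 —HB4→ 4^2 + 1 —bump→ 5^2 + 1 = 26 —(−1)→ 25
25 —HB5→ 5^2 —bump→ 6^2 = 36 —(−1)→ 35
35 —HB6→ 5·6 + 5 —bump→ 5·7 + 5 = 40 —(−1)→ 39

4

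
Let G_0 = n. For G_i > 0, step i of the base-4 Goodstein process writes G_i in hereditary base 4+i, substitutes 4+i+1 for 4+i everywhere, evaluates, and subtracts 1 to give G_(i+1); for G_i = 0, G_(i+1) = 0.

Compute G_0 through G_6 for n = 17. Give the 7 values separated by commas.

base 4: 17 = 4^2 + 1; at 5: 5^2 + 1 = 26; next = 25
base 5: 25 = 5^2; at 6: 6^2 = 36; next = 35
base 6: 35 = 5·6 + 5; at 7: 5·7 + 5 = 40; next = 39
base 7: 39 = 5·7 + 4; at 8: 5·8 + 4 = 44; next = 43
base 8: 43 = 5·8 + 3; at 9: 5·9 + 3 = 48; next = 47
base 9: 47 = 5·9 + 2; at 10: 5·10 + 2 = 52; next = 51

17, 25, 35, 39, 43, 47, 51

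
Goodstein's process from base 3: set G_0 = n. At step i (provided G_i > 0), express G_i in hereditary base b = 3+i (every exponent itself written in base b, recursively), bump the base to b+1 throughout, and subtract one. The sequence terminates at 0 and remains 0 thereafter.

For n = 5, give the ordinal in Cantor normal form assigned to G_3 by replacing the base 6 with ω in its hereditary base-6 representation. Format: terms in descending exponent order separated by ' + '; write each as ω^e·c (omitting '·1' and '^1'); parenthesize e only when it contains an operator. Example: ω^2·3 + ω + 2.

step 0: 5 = 3 + 2; sub 4 for 3: 4 + 2; = 6; G_1 = 6−1 = 5
step 1: 5 = 4 + 1; sub 5 for 4: 5 + 1; = 6; G_2 = 6−1 = 5
step 2: 5 = 5; sub 6 for 5: 6; = 6; G_3 = 6−1 = 5
step 3: 5 = 5; sub 7 for 6: 5; = 5; G_4 = 5−1 = 4

5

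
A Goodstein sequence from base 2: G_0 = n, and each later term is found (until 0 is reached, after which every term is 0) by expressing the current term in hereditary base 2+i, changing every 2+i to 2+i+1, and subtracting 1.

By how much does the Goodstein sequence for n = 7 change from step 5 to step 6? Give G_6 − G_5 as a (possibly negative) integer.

base 2: 7 = 2^2 + 2 + 1; at 3: 3^3 + 3 + 1 = 31; next = 30
base 3: 30 = 3^3 + 3; at 4: 4^4 + 4 = 260; next = 259
base 4: 259 = 4^4 + 3; at 5: 5^5 + 3 = 3128; next = 3127
base 5: 3127 = 5^5 + 2; at 6: 6^6 + 2 = 46658; next = 46657
base 6: 46657 = 6^6 + 1; at 7: 7^7 + 1 = 823544; next = 823543
base 7: 823543 = 7^7; at 8: 8^8 = 16777216; next = 16777215

15953672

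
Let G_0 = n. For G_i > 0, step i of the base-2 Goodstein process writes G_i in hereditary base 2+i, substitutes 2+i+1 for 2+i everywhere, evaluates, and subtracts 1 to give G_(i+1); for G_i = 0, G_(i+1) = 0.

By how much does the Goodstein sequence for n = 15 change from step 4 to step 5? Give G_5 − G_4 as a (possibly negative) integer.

G_0 = 15. HB_2(15) = 2^(2 + 1) + 2^2 + 2 + 1. Bump = 112. G_1 = 111.
G_1 = 111. HB_3(111) = 3^(3 + 1) + 3^3 + 3. Bump = 1284. G_2 = 1283.
G_2 = 1283. HB_4(1283) = 4^(4 + 1) + 4^4 + 3. Bump = 18753. G_3 = 18752.
G_3 = 18752. HB_5(18752) = 5^(5 + 1) + 5^5 + 2. Bump = 326594. G_4 = 326593.
G_4 = 326593. HB_6(326593) = 6^(6 + 1) + 6^6 + 1. Bump = 6588345. G_5 = 6588344.

6261751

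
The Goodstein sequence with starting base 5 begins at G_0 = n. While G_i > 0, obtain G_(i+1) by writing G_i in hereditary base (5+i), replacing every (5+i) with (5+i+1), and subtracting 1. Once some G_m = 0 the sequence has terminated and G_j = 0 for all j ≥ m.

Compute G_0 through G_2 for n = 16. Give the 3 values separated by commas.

16, 18, 20

base 5: 16 = 3·5 + 1; at 6: 3·6 + 1 = 19; next = 18
base 6: 18 = 3·6; at 7: 3·7 = 21; next = 20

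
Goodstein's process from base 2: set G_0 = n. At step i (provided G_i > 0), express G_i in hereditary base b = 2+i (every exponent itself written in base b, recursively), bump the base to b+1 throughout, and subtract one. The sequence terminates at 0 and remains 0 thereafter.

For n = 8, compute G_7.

step 0: 8 = 2^(2 + 1); sub 3 for 2: 3^(3 + 1); = 81; G_1 = 81−1 = 80
step 1: 80 = 2·3^3 + 2·3^2 + 2·3 + 2; sub 4 for 3: 2·4^4 + 2·4^2 + 2·4 + 2; = 554; G_2 = 554−1 = 553
step 2: 553 = 2·4^4 + 2·4^2 + 2·4 + 1; sub 5 for 4: 2·5^5 + 2·5^2 + 2·5 + 1; = 6311; G_3 = 6311−1 = 6310
step 3: 6310 = 2·5^5 + 2·5^2 + 2·5; sub 6 for 5: 2·6^6 + 2·6^2 + 2·6; = 93396; G_4 = 93396−1 = 93395
step 4: 93395 = 2·6^6 + 2·6^2 + 6 + 5; sub 7 for 6: 2·7^7 + 2·7^2 + 7 + 5; = 1647196; G_5 = 1647196−1 = 1647195
step 5: 1647195 = 2·7^7 + 2·7^2 + 7 + 4; sub 8 for 7: 2·8^8 + 2·8^2 + 8 + 4; = 33554572; G_6 = 33554572−1 = 33554571
step 6: 33554571 = 2·8^8 + 2·8^2 + 8 + 3; sub 9 for 8: 2·9^9 + 2·9^2 + 9 + 3; = 774841152; G_7 = 774841152−1 = 774841151

774841151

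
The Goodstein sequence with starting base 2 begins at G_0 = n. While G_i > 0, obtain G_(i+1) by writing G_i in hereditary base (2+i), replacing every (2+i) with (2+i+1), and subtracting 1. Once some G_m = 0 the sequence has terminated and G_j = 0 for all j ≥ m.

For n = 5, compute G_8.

3325

G_0 = 5. HB_2(5) = 2^2 + 1. Bump = 28. G_1 = 27.
G_1 = 27. HB_3(27) = 3^3. Bump = 256. G_2 = 255.
G_2 = 255. HB_4(255) = 3·4^3 + 3·4^2 + 3·4 + 3. Bump = 468. G_3 = 467.
G_3 = 467. HB_5(467) = 3·5^3 + 3·5^2 + 3·5 + 2. Bump = 776. G_4 = 775.
G_4 = 775. HB_6(775) = 3·6^3 + 3·6^2 + 3·6 + 1. Bump = 1198. G_5 = 1197.
G_5 = 1197. HB_7(1197) = 3·7^3 + 3·7^2 + 3·7. Bump = 1752. G_6 = 1751.
G_6 = 1751. HB_8(1751) = 3·8^3 + 3·8^2 + 2·8 + 7. Bump = 2455. G_7 = 2454.
G_7 = 2454. HB_9(2454) = 3·9^3 + 3·9^2 + 2·9 + 6. Bump = 3326. G_8 = 3325.
G_8 = 3325. HB_10(3325) = 3·10^3 + 3·10^2 + 2·10 + 5. Bump = 4383. G_9 = 4382.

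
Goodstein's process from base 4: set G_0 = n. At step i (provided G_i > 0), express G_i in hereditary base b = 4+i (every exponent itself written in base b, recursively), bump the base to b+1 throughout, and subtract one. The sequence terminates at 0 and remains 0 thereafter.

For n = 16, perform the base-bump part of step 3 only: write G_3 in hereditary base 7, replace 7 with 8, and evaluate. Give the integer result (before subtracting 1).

34

i=0: 16 = 4^2 (b=4); 4→5: 5^2 = 25; 25−1 = 24
i=1: 24 = 4·5 + 4 (b=5); 5→6: 4·6 + 4 = 28; 28−1 = 27
i=2: 27 = 4·6 + 3 (b=6); 6→7: 4·7 + 3 = 31; 31−1 = 30
i=3: 30 = 4·7 + 2 (b=7); 7→8: 4·8 + 2 = 34; 34−1 = 33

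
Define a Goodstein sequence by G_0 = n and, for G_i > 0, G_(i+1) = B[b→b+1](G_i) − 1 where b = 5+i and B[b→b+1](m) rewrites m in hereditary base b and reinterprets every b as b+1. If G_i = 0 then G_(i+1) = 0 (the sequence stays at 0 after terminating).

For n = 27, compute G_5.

[0] 27 ≡ 5^2 + 2 (base 5). Lift 6: 38. −1: 37.
[1] 37 ≡ 6^2 + 1 (base 6). Lift 7: 50. −1: 49.
[2] 49 ≡ 7^2 (base 7). Lift 8: 64. −1: 63.
[3] 63 ≡ 7·8 + 7 (base 8). Lift 9: 70. −1: 69.
[4] 69 ≡ 7·9 + 6 (base 9). Lift 10: 76. −1: 75.

75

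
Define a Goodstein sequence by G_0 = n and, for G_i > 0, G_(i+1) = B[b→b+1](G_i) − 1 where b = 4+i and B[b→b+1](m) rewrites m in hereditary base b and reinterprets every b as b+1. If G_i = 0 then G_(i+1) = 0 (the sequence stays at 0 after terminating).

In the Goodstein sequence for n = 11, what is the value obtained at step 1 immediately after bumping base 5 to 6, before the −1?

G_0=11  [base 4] 2·4 + 3  →[4↦5]→  2·5 + 3 = 13  −1 ⇒ G_1=12
G_1=12  [base 5] 2·5 + 2  →[5↦6]→  2·6 + 2 = 14  −1 ⇒ G_2=13

14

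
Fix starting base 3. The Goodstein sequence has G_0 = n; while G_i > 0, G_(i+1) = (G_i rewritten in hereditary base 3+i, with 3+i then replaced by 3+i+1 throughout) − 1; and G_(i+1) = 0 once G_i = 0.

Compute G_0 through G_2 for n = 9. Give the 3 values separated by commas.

9, 15, 17

(0) 9|_3 = 3^2 ↦ 4^2|_4 = 16 ⇒ 15
(1) 15|_4 = 3·4 + 3 ↦ 3·5 + 3|_5 = 18 ⇒ 17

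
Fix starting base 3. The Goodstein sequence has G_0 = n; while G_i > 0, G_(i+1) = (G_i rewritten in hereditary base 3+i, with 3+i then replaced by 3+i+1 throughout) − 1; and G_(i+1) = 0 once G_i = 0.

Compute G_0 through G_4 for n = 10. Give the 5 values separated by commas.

(0) 10|_3 = 3^2 + 1 ↦ 4^2 + 1|_4 = 17 ⇒ 16
(1) 16|_4 = 4^2 ↦ 5^2|_5 = 25 ⇒ 24
(2) 24|_5 = 4·5 + 4 ↦ 4·6 + 4|_6 = 28 ⇒ 27
(3) 27|_6 = 4·6 + 3 ↦ 4·7 + 3|_7 = 31 ⇒ 30

10, 16, 24, 27, 30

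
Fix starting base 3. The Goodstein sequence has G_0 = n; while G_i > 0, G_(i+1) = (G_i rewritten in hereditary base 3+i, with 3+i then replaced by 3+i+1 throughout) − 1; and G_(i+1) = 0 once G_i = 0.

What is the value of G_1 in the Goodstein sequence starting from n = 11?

(0) 11|_3 = 3^2 + 2 ↦ 4^2 + 2|_4 = 18 ⇒ 17
(1) 17|_4 = 4^2 + 1 ↦ 5^2 + 1|_5 = 26 ⇒ 25

17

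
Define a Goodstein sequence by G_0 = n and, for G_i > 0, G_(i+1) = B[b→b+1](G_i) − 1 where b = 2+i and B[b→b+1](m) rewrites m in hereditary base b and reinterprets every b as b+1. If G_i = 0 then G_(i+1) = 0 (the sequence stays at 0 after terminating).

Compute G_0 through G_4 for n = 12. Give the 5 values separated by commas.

i=0: 12 = 2^(2 + 1) + 2^2 (b=2); 2→3: 3^(3 + 1) + 3^3 = 108; 108−1 = 107
i=1: 107 = 3^(3 + 1) + 2·3^2 + 2·3 + 2 (b=3); 3→4: 4^(4 + 1) + 2·4^2 + 2·4 + 2 = 1066; 1066−1 = 1065
i=2: 1065 = 4^(4 + 1) + 2·4^2 + 2·4 + 1 (b=4); 4→5: 5^(5 + 1) + 2·5^2 + 2·5 + 1 = 15686; 15686−1 = 15685
i=3: 15685 = 5^(5 + 1) + 2·5^2 + 2·5 (b=5); 5→6: 6^(6 + 1) + 2·6^2 + 2·6 = 280020; 280020−1 = 280019

12, 107, 1065, 15685, 280019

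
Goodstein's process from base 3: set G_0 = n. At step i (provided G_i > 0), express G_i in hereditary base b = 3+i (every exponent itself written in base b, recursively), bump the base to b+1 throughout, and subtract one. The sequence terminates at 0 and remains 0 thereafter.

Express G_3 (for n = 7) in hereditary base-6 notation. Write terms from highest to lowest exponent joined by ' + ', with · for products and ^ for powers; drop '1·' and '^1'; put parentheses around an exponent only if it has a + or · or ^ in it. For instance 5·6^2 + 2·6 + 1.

6 + 3

G_0=7  [base 3] 2·3 + 1  →[3↦4]→  2·4 + 1 = 9  −1 ⇒ G_1=8
G_1=8  [base 4] 2·4  →[4↦5]→  2·5 = 10  −1 ⇒ G_2=9
G_2=9  [base 5] 5 + 4  →[5↦6]→  6 + 4 = 10  −1 ⇒ G_3=9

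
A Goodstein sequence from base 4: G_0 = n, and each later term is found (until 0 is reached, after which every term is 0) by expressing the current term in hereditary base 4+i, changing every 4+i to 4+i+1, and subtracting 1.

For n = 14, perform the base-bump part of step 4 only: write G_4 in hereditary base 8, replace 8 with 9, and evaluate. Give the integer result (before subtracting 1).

G_0=14  [base 4] 3·4 + 2  →[4↦5]→  3·5 + 2 = 17  −1 ⇒ G_1=16
G_1=16  [base 5] 3·5 + 1  →[5↦6]→  3·6 + 1 = 19  −1 ⇒ G_2=18
G_2=18  [base 6] 3·6  →[6↦7]→  3·7 = 21  −1 ⇒ G_3=20
G_3=20  [base 7] 2·7 + 6  →[7↦8]→  2·8 + 6 = 22  −1 ⇒ G_4=21
G_4=21  [base 8] 2·8 + 5  →[8↦9]→  2·9 + 5 = 23  −1 ⇒ G_5=22

23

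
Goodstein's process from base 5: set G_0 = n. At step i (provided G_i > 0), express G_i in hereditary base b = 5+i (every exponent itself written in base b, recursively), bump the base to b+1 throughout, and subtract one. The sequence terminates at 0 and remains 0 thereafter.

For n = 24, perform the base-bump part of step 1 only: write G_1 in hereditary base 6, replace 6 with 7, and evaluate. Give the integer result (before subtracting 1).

31

G_0=24  [base 5] 4·5 + 4  →[5↦6]→  4·6 + 4 = 28  −1 ⇒ G_1=27
G_1=27  [base 6] 4·6 + 3  →[6↦7]→  4·7 + 3 = 31  −1 ⇒ G_2=30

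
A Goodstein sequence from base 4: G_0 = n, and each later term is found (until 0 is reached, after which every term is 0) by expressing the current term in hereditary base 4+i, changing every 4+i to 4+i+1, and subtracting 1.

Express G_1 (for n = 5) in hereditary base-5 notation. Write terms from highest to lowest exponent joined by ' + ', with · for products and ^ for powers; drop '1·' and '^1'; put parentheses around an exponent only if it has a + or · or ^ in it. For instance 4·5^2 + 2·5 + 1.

5

5 —HB4→ 4 + 1 —bump→ 5 + 1 = 6 —(−1)→ 5
5 —HB5→ 5 —bump→ 6 = 6 —(−1)→ 5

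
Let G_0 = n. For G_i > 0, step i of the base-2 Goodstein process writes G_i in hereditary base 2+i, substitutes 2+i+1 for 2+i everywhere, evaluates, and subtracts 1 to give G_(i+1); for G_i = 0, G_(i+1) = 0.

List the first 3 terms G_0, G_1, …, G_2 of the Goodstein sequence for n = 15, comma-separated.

i=0: 15 = 2^(2 + 1) + 2^2 + 2 + 1 (b=2); 2→3: 3^(3 + 1) + 3^3 + 3 + 1 = 112; 112−1 = 111
i=1: 111 = 3^(3 + 1) + 3^3 + 3 (b=3); 3→4: 4^(4 + 1) + 4^4 + 4 = 1284; 1284−1 = 1283

15, 111, 1283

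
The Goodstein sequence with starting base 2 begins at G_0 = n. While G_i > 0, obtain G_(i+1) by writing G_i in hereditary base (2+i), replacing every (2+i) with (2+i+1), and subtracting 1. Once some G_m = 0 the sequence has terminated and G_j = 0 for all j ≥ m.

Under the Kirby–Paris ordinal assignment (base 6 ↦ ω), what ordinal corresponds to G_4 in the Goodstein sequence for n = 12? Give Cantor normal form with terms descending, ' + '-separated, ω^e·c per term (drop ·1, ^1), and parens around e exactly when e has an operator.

(0) 12|_2 = 2^(2 + 1) + 2^2 ↦ 3^(3 + 1) + 3^3|_3 = 108 ⇒ 107
(1) 107|_3 = 3^(3 + 1) + 2·3^2 + 2·3 + 2 ↦ 4^(4 + 1) + 2·4^2 + 2·4 + 2|_4 = 1066 ⇒ 1065
(2) 1065|_4 = 4^(4 + 1) + 2·4^2 + 2·4 + 1 ↦ 5^(5 + 1) + 2·5^2 + 2·5 + 1|_5 = 15686 ⇒ 15685
(3) 15685|_5 = 5^(5 + 1) + 2·5^2 + 2·5 ↦ 6^(6 + 1) + 2·6^2 + 2·6|_6 = 280020 ⇒ 280019
(4) 280019|_6 = 6^(6 + 1) + 2·6^2 + 6 + 5 ↦ 7^(7 + 1) + 2·7^2 + 7 + 5|_7 = 5764911 ⇒ 5764910

ω^(ω + 1) + ω^2·2 + ω + 5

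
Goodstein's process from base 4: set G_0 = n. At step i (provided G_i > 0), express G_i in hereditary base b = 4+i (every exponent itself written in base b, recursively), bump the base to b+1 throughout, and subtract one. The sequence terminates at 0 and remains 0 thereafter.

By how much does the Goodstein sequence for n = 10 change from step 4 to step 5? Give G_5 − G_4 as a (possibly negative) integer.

0

[0] 10 ≡ 2·4 + 2 (base 4). Lift 5: 12. −1: 11.
[1] 11 ≡ 2·5 + 1 (base 5). Lift 6: 13. −1: 12.
[2] 12 ≡ 2·6 (base 6). Lift 7: 14. −1: 13.
[3] 13 ≡ 7 + 6 (base 7). Lift 8: 14. −1: 13.
[4] 13 ≡ 8 + 5 (base 8). Lift 9: 14. −1: 13.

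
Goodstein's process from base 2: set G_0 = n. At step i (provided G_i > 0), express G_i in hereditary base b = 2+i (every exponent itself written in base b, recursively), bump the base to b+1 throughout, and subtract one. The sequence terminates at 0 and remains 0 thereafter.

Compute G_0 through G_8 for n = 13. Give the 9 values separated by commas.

13 —HB2→ 2^(2 + 1) + 2^2 + 1 —bump→ 3^(3 + 1) + 3^3 + 1 = 109 —(−1)→ 108
108 —HB3→ 3^(3 + 1) + 3^3 —bump→ 4^(4 + 1) + 4^4 = 1280 —(−1)→ 1279
1279 —HB4→ 4^(4 + 1) + 3·4^3 + 3·4^2 + 3·4 + 3 —bump→ 5^(5 + 1) + 3·5^3 + 3·5^2 + 3·5 + 3 = 16093 —(−1)→ 16092
16092 —HB5→ 5^(5 + 1) + 3·5^3 + 3·5^2 + 3·5 + 2 —bump→ 6^(6 + 1) + 3·6^3 + 3·6^2 + 3·6 + 2 = 280712 —(−1)→ 280711
280711 —HB6→ 6^(6 + 1) + 3·6^3 + 3·6^2 + 3·6 + 1 —bump→ 7^(7 + 1) + 3·7^3 + 3·7^2 + 3·7 + 1 = 5765999 —(−1)→ 5765998
5765998 —HB7→ 7^(7 + 1) + 3·7^3 + 3·7^2 + 3·7 —bump→ 8^(8 + 1) + 3·8^3 + 3·8^2 + 3·8 = 134219480 —(−1)→ 134219479
134219479 —HB8→ 8^(8 + 1) + 3·8^3 + 3·8^2 + 2·8 + 7 —bump→ 9^(9 + 1) + 3·9^3 + 3·9^2 + 2·9 + 7 = 3486786856 —(−1)→ 3486786855
3486786855 —HB9→ 9^(9 + 1) + 3·9^3 + 3·9^2 + 2·9 + 6 —bump→ 10^(10 + 1) + 3·10^3 + 3·10^2 + 2·10 + 6 = 100000003326 —(−1)→ 100000003325

13, 108, 1279, 16092, 280711, 5765998, 134219479, 3486786855, 100000003325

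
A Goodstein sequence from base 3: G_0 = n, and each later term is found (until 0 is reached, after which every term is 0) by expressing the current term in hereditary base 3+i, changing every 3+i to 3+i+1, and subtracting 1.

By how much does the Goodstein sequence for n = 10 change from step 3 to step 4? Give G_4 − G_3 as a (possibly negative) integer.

i=0: 10 = 3^2 + 1 (b=3); 3→4: 4^2 + 1 = 17; 17−1 = 16
i=1: 16 = 4^2 (b=4); 4→5: 5^2 = 25; 25−1 = 24
i=2: 24 = 4·5 + 4 (b=5); 5→6: 4·6 + 4 = 28; 28−1 = 27
i=3: 27 = 4·6 + 3 (b=6); 6→7: 4·7 + 3 = 31; 31−1 = 30

3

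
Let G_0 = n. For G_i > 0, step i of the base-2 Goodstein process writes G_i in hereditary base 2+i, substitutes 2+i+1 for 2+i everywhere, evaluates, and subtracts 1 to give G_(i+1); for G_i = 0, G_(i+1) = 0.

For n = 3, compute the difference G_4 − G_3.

-1

step 0: 3 = 2 + 1; sub 3 for 2: 3 + 1; = 4; G_1 = 4−1 = 3
step 1: 3 = 3; sub 4 for 3: 4; = 4; G_2 = 4−1 = 3
step 2: 3 = 3; sub 5 for 4: 3; = 3; G_3 = 3−1 = 2
step 3: 2 = 2; sub 6 for 5: 2; = 2; G_4 = 2−1 = 1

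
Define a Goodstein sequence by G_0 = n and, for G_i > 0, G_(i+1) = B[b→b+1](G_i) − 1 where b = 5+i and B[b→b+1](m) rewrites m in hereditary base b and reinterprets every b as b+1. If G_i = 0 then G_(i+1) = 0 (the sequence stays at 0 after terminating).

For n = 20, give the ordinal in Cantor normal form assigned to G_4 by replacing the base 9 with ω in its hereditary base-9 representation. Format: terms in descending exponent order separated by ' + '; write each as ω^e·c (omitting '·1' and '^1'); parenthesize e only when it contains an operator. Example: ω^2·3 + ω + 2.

base 5: 20 = 4·5; at 6: 4·6 = 24; next = 23
base 6: 23 = 3·6 + 5; at 7: 3·7 + 5 = 26; next = 25
base 7: 25 = 3·7 + 4; at 8: 3·8 + 4 = 28; next = 27
base 8: 27 = 3·8 + 3; at 9: 3·9 + 3 = 30; next = 29
base 9: 29 = 3·9 + 2; at 10: 3·10 + 2 = 32; next = 31

ω·3 + 2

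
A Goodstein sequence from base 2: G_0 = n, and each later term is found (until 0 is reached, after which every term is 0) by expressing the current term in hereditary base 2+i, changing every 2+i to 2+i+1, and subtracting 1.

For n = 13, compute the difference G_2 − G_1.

[0] 13 ≡ 2^(2 + 1) + 2^2 + 1 (base 2). Lift 3: 109. −1: 108.
[1] 108 ≡ 3^(3 + 1) + 3^3 (base 3). Lift 4: 1280. −1: 1279.

1171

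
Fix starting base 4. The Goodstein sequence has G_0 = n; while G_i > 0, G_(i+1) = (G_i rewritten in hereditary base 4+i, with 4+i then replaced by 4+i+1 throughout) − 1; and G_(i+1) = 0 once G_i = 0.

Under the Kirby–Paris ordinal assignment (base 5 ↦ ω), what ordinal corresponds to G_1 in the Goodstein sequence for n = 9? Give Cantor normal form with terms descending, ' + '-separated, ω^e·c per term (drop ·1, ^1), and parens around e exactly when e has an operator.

9 —HB4→ 2·4 + 1 —bump→ 2·5 + 1 = 11 —(−1)→ 10
10 —HB5→ 2·5 —bump→ 2·6 = 12 —(−1)→ 11

ω·2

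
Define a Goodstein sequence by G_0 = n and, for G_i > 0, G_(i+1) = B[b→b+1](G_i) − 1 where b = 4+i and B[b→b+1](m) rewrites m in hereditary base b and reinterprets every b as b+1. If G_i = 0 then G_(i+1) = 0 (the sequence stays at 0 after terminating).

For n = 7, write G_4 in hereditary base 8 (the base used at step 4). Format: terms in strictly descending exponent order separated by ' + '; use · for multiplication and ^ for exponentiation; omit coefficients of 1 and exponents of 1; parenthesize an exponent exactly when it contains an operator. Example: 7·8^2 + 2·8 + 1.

step 0: 7 = 4 + 3; sub 5 for 4: 5 + 3; = 8; G_1 = 8−1 = 7
step 1: 7 = 5 + 2; sub 6 for 5: 6 + 2; = 8; G_2 = 8−1 = 7
step 2: 7 = 6 + 1; sub 7 for 6: 7 + 1; = 8; G_3 = 8−1 = 7
step 3: 7 = 7; sub 8 for 7: 8; = 8; G_4 = 8−1 = 7

7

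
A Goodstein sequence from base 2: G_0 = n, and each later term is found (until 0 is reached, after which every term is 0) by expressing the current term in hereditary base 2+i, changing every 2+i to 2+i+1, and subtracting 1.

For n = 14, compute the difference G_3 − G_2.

14 —HB2→ 2^(2 + 1) + 2^2 + 2 —bump→ 3^(3 + 1) + 3^3 + 3 = 111 —(−1)→ 110
110 —HB3→ 3^(3 + 1) + 3^3 + 2 —bump→ 4^(4 + 1) + 4^4 + 2 = 1282 —(−1)→ 1281
1281 —HB4→ 4^(4 + 1) + 4^4 + 1 —bump→ 5^(5 + 1) + 5^5 + 1 = 18751 —(−1)→ 18750

17469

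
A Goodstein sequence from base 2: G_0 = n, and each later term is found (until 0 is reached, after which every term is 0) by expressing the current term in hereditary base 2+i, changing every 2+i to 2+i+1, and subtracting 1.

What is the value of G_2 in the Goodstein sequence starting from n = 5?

255

(0) 5|_2 = 2^2 + 1 ↦ 3^3 + 1|_3 = 28 ⇒ 27
(1) 27|_3 = 3^3 ↦ 4^4|_4 = 256 ⇒ 255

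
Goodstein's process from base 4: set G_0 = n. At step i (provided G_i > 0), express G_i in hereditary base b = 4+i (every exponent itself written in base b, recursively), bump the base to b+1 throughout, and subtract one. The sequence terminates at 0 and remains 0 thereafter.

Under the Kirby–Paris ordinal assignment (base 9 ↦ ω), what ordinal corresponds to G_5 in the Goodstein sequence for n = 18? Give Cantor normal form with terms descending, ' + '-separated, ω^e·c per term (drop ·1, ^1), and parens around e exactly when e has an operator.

ω·6 + 4

i=0: 18 = 4^2 + 2 (b=4); 4→5: 5^2 + 2 = 27; 27−1 = 26
i=1: 26 = 5^2 + 1 (b=5); 5→6: 6^2 + 1 = 37; 37−1 = 36
i=2: 36 = 6^2 (b=6); 6→7: 7^2 = 49; 49−1 = 48
i=3: 48 = 6·7 + 6 (b=7); 7→8: 6·8 + 6 = 54; 54−1 = 53
i=4: 53 = 6·8 + 5 (b=8); 8→9: 6·9 + 5 = 59; 59−1 = 58
i=5: 58 = 6·9 + 4 (b=9); 9→10: 6·10 + 4 = 64; 64−1 = 63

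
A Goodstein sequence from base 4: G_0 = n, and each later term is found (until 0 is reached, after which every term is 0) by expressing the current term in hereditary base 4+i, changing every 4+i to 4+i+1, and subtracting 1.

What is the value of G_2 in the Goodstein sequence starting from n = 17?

step 0: 17 = 4^2 + 1; sub 5 for 4: 5^2 + 1; = 26; G_1 = 26−1 = 25
step 1: 25 = 5^2; sub 6 for 5: 6^2; = 36; G_2 = 36−1 = 35

35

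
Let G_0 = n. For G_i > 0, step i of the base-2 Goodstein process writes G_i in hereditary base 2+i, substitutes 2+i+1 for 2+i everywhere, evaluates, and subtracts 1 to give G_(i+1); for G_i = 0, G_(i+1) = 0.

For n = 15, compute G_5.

6588344

(0) 15|_2 = 2^(2 + 1) + 2^2 + 2 + 1 ↦ 3^(3 + 1) + 3^3 + 3 + 1|_3 = 112 ⇒ 111
(1) 111|_3 = 3^(3 + 1) + 3^3 + 3 ↦ 4^(4 + 1) + 4^4 + 4|_4 = 1284 ⇒ 1283
(2) 1283|_4 = 4^(4 + 1) + 4^4 + 3 ↦ 5^(5 + 1) + 5^5 + 3|_5 = 18753 ⇒ 18752
(3) 18752|_5 = 5^(5 + 1) + 5^5 + 2 ↦ 6^(6 + 1) + 6^6 + 2|_6 = 326594 ⇒ 326593
(4) 326593|_6 = 6^(6 + 1) + 6^6 + 1 ↦ 7^(7 + 1) + 7^7 + 1|_7 = 6588345 ⇒ 6588344
(5) 6588344|_7 = 7^(7 + 1) + 7^7 ↦ 8^(8 + 1) + 8^8|_8 = 150994944 ⇒ 150994943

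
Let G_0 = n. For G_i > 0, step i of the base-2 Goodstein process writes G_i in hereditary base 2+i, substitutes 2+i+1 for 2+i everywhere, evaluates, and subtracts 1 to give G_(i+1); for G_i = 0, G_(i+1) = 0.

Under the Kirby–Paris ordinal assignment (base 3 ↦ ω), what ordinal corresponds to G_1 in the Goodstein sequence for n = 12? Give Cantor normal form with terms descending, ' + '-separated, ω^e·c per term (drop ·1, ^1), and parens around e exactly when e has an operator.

ω^(ω + 1) + ω^2·2 + ω·2 + 2

[0] 12 ≡ 2^(2 + 1) + 2^2 (base 2). Lift 3: 108. −1: 107.
[1] 107 ≡ 3^(3 + 1) + 2·3^2 + 2·3 + 2 (base 3). Lift 4: 1066. −1: 1065.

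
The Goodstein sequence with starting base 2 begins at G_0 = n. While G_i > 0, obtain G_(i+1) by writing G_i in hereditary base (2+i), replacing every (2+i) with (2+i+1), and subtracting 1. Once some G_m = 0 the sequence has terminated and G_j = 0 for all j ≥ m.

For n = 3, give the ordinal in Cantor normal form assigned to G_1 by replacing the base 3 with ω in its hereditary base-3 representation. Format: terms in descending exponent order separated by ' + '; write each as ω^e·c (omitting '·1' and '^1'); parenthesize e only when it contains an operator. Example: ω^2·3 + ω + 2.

G_0 = 3. HB_2(3) = 2 + 1. Bump = 4. G_1 = 3.
G_1 = 3. HB_3(3) = 3. Bump = 4. G_2 = 3.

ω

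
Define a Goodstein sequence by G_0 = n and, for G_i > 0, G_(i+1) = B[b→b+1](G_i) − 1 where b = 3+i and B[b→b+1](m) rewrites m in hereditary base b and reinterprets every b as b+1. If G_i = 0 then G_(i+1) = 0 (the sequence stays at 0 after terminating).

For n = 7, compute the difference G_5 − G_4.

7 —HB3→ 2·3 + 1 —bump→ 2·4 + 1 = 9 —(−1)→ 8
8 —HB4→ 2·4 —bump→ 2·5 = 10 —(−1)→ 9
9 —HB5→ 5 + 4 —bump→ 6 + 4 = 10 —(−1)→ 9
9 —HB6→ 6 + 3 —bump→ 7 + 3 = 10 —(−1)→ 9
9 —HB7→ 7 + 2 —bump→ 8 + 2 = 10 —(−1)→ 9

0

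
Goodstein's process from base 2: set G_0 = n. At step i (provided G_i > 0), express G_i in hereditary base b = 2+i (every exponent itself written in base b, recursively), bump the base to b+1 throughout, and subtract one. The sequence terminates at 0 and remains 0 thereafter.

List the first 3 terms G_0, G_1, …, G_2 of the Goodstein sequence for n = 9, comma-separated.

9, 81, 1023

step 0: 9 = 2^(2 + 1) + 1; sub 3 for 2: 3^(3 + 1) + 1; = 82; G_1 = 82−1 = 81
step 1: 81 = 3^(3 + 1); sub 4 for 3: 4^(4 + 1); = 1024; G_2 = 1024−1 = 1023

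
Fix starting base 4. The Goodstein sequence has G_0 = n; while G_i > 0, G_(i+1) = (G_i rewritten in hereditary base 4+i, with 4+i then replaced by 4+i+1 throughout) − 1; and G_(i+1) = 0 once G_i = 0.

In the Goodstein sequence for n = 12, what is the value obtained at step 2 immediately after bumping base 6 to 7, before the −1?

12 —HB4→ 3·4 —bump→ 3·5 = 15 —(−1)→ 14
14 —HB5→ 2·5 + 4 —bump→ 2·6 + 4 = 16 —(−1)→ 15

17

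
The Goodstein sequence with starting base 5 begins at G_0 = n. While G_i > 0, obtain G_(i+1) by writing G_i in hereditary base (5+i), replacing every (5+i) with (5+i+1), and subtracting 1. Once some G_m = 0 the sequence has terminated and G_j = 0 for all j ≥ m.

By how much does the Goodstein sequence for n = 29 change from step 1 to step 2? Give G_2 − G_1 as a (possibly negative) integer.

12

29 —HB5→ 5^2 + 4 —bump→ 6^2 + 4 = 40 —(−1)→ 39
39 —HB6→ 6^2 + 3 —bump→ 7^2 + 3 = 52 —(−1)→ 51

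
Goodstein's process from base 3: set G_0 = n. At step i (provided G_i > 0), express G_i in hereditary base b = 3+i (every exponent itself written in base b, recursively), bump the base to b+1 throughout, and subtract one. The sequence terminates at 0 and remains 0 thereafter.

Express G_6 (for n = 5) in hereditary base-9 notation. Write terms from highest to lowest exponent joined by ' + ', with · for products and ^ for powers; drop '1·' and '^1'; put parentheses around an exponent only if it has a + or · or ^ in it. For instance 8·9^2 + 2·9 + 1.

2

step 0: 5 = 3 + 2; sub 4 for 3: 4 + 2; = 6; G_1 = 6−1 = 5
step 1: 5 = 4 + 1; sub 5 for 4: 5 + 1; = 6; G_2 = 6−1 = 5
step 2: 5 = 5; sub 6 for 5: 6; = 6; G_3 = 6−1 = 5
step 3: 5 = 5; sub 7 for 6: 5; = 5; G_4 = 5−1 = 4
step 4: 4 = 4; sub 8 for 7: 4; = 4; G_5 = 4−1 = 3
step 5: 3 = 3; sub 9 for 8: 3; = 3; G_6 = 3−1 = 2
step 6: 2 = 2; sub 10 for 9: 2; = 2; G_7 = 2−1 = 1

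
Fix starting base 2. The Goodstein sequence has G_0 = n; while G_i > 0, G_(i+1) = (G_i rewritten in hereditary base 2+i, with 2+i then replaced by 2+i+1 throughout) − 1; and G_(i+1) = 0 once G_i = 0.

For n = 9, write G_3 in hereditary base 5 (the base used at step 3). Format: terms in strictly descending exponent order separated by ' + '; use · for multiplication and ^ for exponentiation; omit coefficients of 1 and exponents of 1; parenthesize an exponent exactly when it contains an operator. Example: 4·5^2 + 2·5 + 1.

9 —HB2→ 2^(2 + 1) + 1 —bump→ 3^(3 + 1) + 1 = 82 —(−1)→ 81
81 —HB3→ 3^(3 + 1) —bump→ 4^(4 + 1) = 1024 —(−1)→ 1023
1023 —HB4→ 3·4^4 + 3·4^3 + 3·4^2 + 3·4 + 3 —bump→ 3·5^5 + 3·5^3 + 3·5^2 + 3·5 + 3 = 9843 —(−1)→ 9842
9842 —HB5→ 3·5^5 + 3·5^3 + 3·5^2 + 3·5 + 2 —bump→ 3·6^6 + 3·6^3 + 3·6^2 + 3·6 + 2 = 140744 —(−1)→ 140743

3·5^5 + 3·5^3 + 3·5^2 + 3·5 + 2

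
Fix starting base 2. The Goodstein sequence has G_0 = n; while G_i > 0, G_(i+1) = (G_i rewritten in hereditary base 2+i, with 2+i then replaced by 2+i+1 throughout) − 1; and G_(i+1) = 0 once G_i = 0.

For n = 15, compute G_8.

100077777775

15 —HB2→ 2^(2 + 1) + 2^2 + 2 + 1 —bump→ 3^(3 + 1) + 3^3 + 3 + 1 = 112 —(−1)→ 111
111 —HB3→ 3^(3 + 1) + 3^3 + 3 —bump→ 4^(4 + 1) + 4^4 + 4 = 1284 —(−1)→ 1283
1283 —HB4→ 4^(4 + 1) + 4^4 + 3 —bump→ 5^(5 + 1) + 5^5 + 3 = 18753 —(−1)→ 18752
18752 —HB5→ 5^(5 + 1) + 5^5 + 2 —bump→ 6^(6 + 1) + 6^6 + 2 = 326594 —(−1)→ 326593
326593 —HB6→ 6^(6 + 1) + 6^6 + 1 —bump→ 7^(7 + 1) + 7^7 + 1 = 6588345 —(−1)→ 6588344
6588344 —HB7→ 7^(7 + 1) + 7^7 —bump→ 8^(8 + 1) + 8^8 = 150994944 —(−1)→ 150994943
150994943 —HB8→ 8^(8 + 1) + 7·8^7 + 7·8^6 + 7·8^5 + 7·8^4 + 7·8^3 + 7·8^2 + 7·8 + 7 —bump→ 9^(9 + 1) + 7·9^7 + 7·9^6 + 7·9^5 + 7·9^4 + 7·9^3 + 7·9^2 + 7·9 + 7 = 3524450281 —(−1)→ 3524450280
3524450280 —HB9→ 9^(9 + 1) + 7·9^7 + 7·9^6 + 7·9^5 + 7·9^4 + 7·9^3 + 7·9^2 + 7·9 + 6 —bump→ 10^(10 + 1) + 7·10^7 + 7·10^6 + 7·10^5 + 7·10^4 + 7·10^3 + 7·10^2 + 7·10 + 6 = 100077777776 —(−1)→ 100077777775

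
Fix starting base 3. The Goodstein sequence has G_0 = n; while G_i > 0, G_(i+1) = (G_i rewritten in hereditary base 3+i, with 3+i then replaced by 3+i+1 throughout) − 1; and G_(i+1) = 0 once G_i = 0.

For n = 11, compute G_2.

25

(0) 11|_3 = 3^2 + 2 ↦ 4^2 + 2|_4 = 18 ⇒ 17
(1) 17|_4 = 4^2 + 1 ↦ 5^2 + 1|_5 = 26 ⇒ 25
(2) 25|_5 = 5^2 ↦ 6^2|_6 = 36 ⇒ 35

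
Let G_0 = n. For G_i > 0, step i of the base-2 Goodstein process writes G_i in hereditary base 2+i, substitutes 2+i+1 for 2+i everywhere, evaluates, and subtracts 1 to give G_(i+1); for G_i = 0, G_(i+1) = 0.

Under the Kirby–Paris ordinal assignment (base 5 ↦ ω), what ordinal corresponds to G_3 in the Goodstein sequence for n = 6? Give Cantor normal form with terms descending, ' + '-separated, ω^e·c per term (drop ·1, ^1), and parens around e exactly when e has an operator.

6 —HB2→ 2^2 + 2 —bump→ 3^3 + 3 = 30 —(−1)→ 29
29 —HB3→ 3^3 + 2 —bump→ 4^4 + 2 = 258 —(−1)→ 257
257 —HB4→ 4^4 + 1 —bump→ 5^5 + 1 = 3126 —(−1)→ 3125
3125 —HB5→ 5^5 —bump→ 6^6 = 46656 —(−1)→ 46655

ω^ω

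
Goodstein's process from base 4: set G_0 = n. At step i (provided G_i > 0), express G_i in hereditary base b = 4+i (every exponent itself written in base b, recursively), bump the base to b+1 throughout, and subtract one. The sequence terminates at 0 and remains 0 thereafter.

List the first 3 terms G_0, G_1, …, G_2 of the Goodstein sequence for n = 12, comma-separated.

(0) 12|_4 = 3·4 ↦ 3·5|_5 = 15 ⇒ 14
(1) 14|_5 = 2·5 + 4 ↦ 2·6 + 4|_6 = 16 ⇒ 15

12, 14, 15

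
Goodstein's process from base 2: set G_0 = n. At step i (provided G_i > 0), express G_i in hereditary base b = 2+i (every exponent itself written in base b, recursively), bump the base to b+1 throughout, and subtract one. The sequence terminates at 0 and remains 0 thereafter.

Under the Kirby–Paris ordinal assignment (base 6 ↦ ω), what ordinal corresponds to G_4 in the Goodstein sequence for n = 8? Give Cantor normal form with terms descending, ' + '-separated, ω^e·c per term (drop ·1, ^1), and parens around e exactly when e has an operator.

ω^ω·2 + ω^2·2 + ω + 5

i=0: 8 = 2^(2 + 1) (b=2); 2→3: 3^(3 + 1) = 81; 81−1 = 80
i=1: 80 = 2·3^3 + 2·3^2 + 2·3 + 2 (b=3); 3→4: 2·4^4 + 2·4^2 + 2·4 + 2 = 554; 554−1 = 553
i=2: 553 = 2·4^4 + 2·4^2 + 2·4 + 1 (b=4); 4→5: 2·5^5 + 2·5^2 + 2·5 + 1 = 6311; 6311−1 = 6310
i=3: 6310 = 2·5^5 + 2·5^2 + 2·5 (b=5); 5→6: 2·6^6 + 2·6^2 + 2·6 = 93396; 93396−1 = 93395
i=4: 93395 = 2·6^6 + 2·6^2 + 6 + 5 (b=6); 6→7: 2·7^7 + 2·7^2 + 7 + 5 = 1647196; 1647196−1 = 1647195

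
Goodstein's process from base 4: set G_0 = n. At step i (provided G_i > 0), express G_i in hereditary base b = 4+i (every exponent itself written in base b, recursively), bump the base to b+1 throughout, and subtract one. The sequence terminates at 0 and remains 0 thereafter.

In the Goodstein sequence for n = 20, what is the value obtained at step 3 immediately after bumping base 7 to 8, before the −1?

66

G_0=20  [base 4] 4^2 + 4  →[4↦5]→  5^2 + 5 = 30  −1 ⇒ G_1=29
G_1=29  [base 5] 5^2 + 4  →[5↦6]→  6^2 + 4 = 40  −1 ⇒ G_2=39
G_2=39  [base 6] 6^2 + 3  →[6↦7]→  7^2 + 3 = 52  −1 ⇒ G_3=51
G_3=51  [base 7] 7^2 + 2  →[7↦8]→  8^2 + 2 = 66  −1 ⇒ G_4=65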